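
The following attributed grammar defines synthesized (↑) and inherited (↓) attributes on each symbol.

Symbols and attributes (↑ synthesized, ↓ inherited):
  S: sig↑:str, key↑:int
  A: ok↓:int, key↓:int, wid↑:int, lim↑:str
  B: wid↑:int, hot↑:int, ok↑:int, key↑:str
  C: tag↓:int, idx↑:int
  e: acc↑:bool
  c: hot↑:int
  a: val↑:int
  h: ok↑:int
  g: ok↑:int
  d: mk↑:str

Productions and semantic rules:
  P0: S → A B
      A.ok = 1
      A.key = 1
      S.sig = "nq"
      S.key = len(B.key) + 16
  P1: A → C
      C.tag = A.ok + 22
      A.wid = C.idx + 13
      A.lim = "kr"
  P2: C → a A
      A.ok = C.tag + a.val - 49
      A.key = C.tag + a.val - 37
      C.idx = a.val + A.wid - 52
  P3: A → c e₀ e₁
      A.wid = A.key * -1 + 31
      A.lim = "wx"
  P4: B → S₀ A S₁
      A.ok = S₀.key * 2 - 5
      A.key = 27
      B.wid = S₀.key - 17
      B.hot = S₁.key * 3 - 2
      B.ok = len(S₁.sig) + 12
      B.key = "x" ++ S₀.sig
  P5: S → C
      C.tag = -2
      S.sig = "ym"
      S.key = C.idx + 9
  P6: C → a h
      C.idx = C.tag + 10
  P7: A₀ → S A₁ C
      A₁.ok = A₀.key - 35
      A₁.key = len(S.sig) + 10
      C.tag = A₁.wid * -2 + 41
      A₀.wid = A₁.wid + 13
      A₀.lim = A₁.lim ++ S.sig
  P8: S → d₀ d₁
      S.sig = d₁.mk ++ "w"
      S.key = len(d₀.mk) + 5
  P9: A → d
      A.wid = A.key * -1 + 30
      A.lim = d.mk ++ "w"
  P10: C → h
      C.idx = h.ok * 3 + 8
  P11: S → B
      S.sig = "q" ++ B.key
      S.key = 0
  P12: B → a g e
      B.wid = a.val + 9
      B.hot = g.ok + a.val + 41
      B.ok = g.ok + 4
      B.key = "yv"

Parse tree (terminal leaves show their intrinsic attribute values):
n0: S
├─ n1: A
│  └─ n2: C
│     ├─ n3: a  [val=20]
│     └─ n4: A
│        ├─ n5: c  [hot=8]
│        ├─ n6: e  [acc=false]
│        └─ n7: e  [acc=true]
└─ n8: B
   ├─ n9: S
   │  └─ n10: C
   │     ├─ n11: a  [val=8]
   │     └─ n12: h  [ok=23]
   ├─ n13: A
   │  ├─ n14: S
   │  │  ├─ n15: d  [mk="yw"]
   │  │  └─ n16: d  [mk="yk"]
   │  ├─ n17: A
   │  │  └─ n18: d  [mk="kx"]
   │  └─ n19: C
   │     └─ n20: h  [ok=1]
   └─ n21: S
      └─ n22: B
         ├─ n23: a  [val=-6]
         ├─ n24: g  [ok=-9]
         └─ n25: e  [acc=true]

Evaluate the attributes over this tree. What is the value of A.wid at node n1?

1. n1.ok = 1  [1]
2. n1.key = 1  [1]
3. n2.tag = 23  [A.ok + 22]
4. n3.val = 20  [terminal]
5. n4.ok = -6  [C.tag + a.val - 49]
6. n4.key = 6  [C.tag + a.val - 37]
7. n5.hot = 8  [terminal]
8. n6.acc = false  [terminal]
9. n7.acc = true  [terminal]
10. n4.wid = 25  [A.key * -1 + 31]
11. n4.lim = "wx"  ["wx"]
12. n2.idx = -7  [a.val + A.wid - 52]
13. n1.wid = 6  [C.idx + 13]
14. n1.lim = "kr"  ["kr"]
15. n10.tag = -2  [-2]
16. n11.val = 8  [terminal]
17. n12.ok = 23  [terminal]
18. n10.idx = 8  [C.tag + 10]
19. n9.sig = "ym"  ["ym"]
20. n9.key = 17  [C.idx + 9]
21. n13.ok = 29  [S₀.key * 2 - 5]
22. n13.key = 27  [27]
23. n15.mk = "yw"  [terminal]
24. n16.mk = "yk"  [terminal]
25. n14.sig = "ykw"  [d₁.mk ++ "w"]
26. n14.key = 7  [len(d₀.mk) + 5]
27. n17.ok = -8  [A₀.key - 35]
28. n17.key = 13  [len(S.sig) + 10]
29. n18.mk = "kx"  [terminal]
30. n17.wid = 17  [A.key * -1 + 30]
31. n17.lim = "kxw"  [d.mk ++ "w"]
32. n19.tag = 7  [A₁.wid * -2 + 41]
33. n20.ok = 1  [terminal]
34. n19.idx = 11  [h.ok * 3 + 8]
35. n13.wid = 30  [A₁.wid + 13]
36. n13.lim = "kxwykw"  [A₁.lim ++ S.sig]
37. n23.val = -6  [terminal]
38. n24.ok = -9  [terminal]
39. n25.acc = true  [terminal]
40. n22.wid = 3  [a.val + 9]
41. n22.hot = 26  [g.ok + a.val + 41]
42. n22.ok = -5  [g.ok + 4]
43. n22.key = "yv"  ["yv"]
44. n21.sig = "qyv"  ["q" ++ B.key]
45. n21.key = 0  [0]
46. n8.wid = 0  [S₀.key - 17]
47. n8.hot = -2  [S₁.key * 3 - 2]
48. n8.ok = 15  [len(S₁.sig) + 12]
49. n8.key = "xym"  ["x" ++ S₀.sig]
50. n0.sig = "nq"  ["nq"]
51. n0.key = 19  [len(B.key) + 16]

6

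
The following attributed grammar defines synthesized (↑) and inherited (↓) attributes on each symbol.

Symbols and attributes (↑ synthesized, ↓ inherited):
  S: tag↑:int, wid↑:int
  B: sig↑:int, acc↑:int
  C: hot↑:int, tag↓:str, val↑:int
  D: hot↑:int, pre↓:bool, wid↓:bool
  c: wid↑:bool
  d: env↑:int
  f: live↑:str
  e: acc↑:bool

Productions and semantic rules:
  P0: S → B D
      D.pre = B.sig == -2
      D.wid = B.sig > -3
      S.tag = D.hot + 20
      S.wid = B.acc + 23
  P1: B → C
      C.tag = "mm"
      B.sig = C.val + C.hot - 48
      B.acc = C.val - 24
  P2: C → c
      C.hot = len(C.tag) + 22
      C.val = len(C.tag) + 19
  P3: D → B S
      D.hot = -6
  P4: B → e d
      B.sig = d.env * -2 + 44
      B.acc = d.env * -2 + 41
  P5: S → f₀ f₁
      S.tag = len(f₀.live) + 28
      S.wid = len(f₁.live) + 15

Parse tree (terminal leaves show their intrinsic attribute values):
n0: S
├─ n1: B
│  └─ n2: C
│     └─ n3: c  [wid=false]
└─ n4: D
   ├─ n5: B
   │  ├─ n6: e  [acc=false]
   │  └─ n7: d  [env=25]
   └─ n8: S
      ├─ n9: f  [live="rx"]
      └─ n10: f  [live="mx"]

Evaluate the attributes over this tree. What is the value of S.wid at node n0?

1. n2.tag = "mm"  ["mm"]
2. n3.wid = false  [terminal]
3. n2.hot = 24  [len(C.tag) + 22]
4. n2.val = 21  [len(C.tag) + 19]
5. n1.sig = -3  [C.val + C.hot - 48]
6. n1.acc = -3  [C.val - 24]
7. n4.pre = false  [B.sig == -2]
8. n4.wid = false  [B.sig > -3]
9. n6.acc = false  [terminal]
10. n7.env = 25  [terminal]
11. n5.sig = -6  [d.env * -2 + 44]
12. n5.acc = -9  [d.env * -2 + 41]
13. n9.live = "rx"  [terminal]
14. n10.live = "mx"  [terminal]
15. n8.tag = 30  [len(f₀.live) + 28]
16. n8.wid = 17  [len(f₁.live) + 15]
17. n4.hot = -6  [-6]
18. n0.tag = 14  [D.hot + 20]
19. n0.wid = 20  [B.acc + 23]

20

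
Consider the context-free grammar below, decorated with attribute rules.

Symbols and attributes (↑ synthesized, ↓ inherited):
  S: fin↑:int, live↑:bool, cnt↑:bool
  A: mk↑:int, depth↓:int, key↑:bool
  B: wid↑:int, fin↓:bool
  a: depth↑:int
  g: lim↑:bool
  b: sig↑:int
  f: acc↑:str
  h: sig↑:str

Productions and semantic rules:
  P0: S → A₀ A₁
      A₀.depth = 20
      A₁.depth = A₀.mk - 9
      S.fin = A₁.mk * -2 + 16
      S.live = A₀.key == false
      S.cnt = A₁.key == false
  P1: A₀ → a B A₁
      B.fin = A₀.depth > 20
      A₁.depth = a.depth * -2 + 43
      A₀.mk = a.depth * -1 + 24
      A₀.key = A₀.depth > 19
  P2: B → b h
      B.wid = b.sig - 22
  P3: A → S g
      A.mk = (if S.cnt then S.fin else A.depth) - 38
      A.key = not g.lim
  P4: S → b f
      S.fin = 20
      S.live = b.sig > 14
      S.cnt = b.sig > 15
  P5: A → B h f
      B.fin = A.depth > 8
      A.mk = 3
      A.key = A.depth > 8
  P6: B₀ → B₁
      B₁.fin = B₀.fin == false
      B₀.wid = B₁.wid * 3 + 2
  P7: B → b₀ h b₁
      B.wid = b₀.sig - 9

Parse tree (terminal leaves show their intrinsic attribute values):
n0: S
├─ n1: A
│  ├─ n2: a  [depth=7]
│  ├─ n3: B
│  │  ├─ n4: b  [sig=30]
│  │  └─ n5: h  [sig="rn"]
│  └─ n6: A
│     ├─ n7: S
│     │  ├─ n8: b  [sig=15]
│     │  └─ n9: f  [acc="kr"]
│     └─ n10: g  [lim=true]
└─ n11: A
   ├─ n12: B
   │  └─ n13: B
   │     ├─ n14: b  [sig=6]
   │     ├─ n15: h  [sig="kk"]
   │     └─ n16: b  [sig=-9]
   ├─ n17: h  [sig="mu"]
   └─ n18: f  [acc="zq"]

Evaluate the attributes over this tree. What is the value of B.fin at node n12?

1. n1.depth = 20  [20]
2. n2.depth = 7  [terminal]
3. n3.fin = false  [A₀.depth > 20]
4. n4.sig = 30  [terminal]
5. n5.sig = "rn"  [terminal]
6. n3.wid = 8  [b.sig - 22]
7. n6.depth = 29  [a.depth * -2 + 43]
8. n8.sig = 15  [terminal]
9. n9.acc = "kr"  [terminal]
10. n7.fin = 20  [20]
11. n7.live = true  [b.sig > 14]
12. n7.cnt = false  [b.sig > 15]
13. n10.lim = true  [terminal]
14. n6.mk = -9  [(if S.cnt then S.fin else A.depth) - 38]
15. n6.key = false  [not g.lim]
16. n1.mk = 17  [a.depth * -1 + 24]
17. n1.key = true  [A₀.depth > 19]
18. n11.depth = 8  [A₀.mk - 9]
19. n12.fin = false  [A.depth > 8]
20. n13.fin = true  [B₀.fin == false]
21. n14.sig = 6  [terminal]
22. n15.sig = "kk"  [terminal]
23. n16.sig = -9  [terminal]
24. n13.wid = -3  [b₀.sig - 9]
25. n12.wid = -7  [B₁.wid * 3 + 2]
26. n17.sig = "mu"  [terminal]
27. n18.acc = "zq"  [terminal]
28. n11.mk = 3  [3]
29. n11.key = false  [A.depth > 8]
30. n0.fin = 10  [A₁.mk * -2 + 16]
31. n0.live = false  [A₀.key == false]
32. n0.cnt = true  [A₁.key == false]

false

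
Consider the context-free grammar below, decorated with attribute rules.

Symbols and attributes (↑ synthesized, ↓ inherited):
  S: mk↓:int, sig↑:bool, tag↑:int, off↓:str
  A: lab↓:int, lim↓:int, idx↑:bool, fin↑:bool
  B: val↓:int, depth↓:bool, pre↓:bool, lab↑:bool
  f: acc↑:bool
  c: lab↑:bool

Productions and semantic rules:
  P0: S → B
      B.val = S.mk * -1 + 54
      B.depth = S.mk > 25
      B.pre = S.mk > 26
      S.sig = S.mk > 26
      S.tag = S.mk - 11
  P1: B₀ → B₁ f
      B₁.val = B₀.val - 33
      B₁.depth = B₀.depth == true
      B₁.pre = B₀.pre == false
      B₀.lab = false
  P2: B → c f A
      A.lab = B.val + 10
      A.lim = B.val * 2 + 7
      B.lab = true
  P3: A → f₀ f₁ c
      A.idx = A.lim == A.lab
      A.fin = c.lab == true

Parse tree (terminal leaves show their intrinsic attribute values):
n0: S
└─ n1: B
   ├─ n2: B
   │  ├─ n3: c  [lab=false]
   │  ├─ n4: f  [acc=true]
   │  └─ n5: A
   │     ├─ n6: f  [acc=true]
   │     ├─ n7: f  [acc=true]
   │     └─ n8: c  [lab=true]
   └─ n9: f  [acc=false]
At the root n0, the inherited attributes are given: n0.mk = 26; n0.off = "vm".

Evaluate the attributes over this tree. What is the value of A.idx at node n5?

1. n0.mk = 26  [given at root]
2. n0.off = "vm"  [given at root]
3. n1.val = 28  [S.mk * -1 + 54]
4. n1.depth = true  [S.mk > 25]
5. n1.pre = false  [S.mk > 26]
6. n2.val = -5  [B₀.val - 33]
7. n2.depth = true  [B₀.depth == true]
8. n2.pre = true  [B₀.pre == false]
9. n3.lab = false  [terminal]
10. n4.acc = true  [terminal]
11. n5.lab = 5  [B.val + 10]
12. n5.lim = -3  [B.val * 2 + 7]
13. n6.acc = true  [terminal]
14. n7.acc = true  [terminal]
15. n8.lab = true  [terminal]
16. n5.idx = false  [A.lim == A.lab]
17. n5.fin = true  [c.lab == true]
18. n2.lab = true  [true]
19. n9.acc = false  [terminal]
20. n1.lab = false  [false]
21. n0.sig = false  [S.mk > 26]
22. n0.tag = 15  [S.mk - 11]

false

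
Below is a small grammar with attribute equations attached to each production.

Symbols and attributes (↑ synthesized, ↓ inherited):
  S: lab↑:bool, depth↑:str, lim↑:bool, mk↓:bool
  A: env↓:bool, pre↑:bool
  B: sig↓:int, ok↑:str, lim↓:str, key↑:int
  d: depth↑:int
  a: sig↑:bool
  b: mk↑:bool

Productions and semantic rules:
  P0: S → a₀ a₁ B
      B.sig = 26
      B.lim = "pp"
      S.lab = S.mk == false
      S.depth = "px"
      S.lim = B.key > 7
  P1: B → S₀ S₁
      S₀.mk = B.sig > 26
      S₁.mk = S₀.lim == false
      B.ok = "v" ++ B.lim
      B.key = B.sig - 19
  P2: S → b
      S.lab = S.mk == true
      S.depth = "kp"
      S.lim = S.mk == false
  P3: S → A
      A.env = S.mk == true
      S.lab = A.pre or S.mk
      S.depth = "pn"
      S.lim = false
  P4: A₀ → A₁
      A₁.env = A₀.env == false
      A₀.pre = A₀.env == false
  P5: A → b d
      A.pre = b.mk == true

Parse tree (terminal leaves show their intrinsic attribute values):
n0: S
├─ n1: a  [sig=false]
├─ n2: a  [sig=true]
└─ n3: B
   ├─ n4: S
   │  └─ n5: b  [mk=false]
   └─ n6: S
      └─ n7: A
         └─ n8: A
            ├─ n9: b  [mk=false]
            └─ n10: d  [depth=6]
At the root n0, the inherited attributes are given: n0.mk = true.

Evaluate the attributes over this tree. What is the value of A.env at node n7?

1. n0.mk = true  [given at root]
2. n1.sig = false  [terminal]
3. n2.sig = true  [terminal]
4. n3.sig = 26  [26]
5. n3.lim = "pp"  ["pp"]
6. n4.mk = false  [B.sig > 26]
7. n5.mk = false  [terminal]
8. n4.lab = false  [S.mk == true]
9. n4.depth = "kp"  ["kp"]
10. n4.lim = true  [S.mk == false]
11. n6.mk = false  [S₀.lim == false]
12. n7.env = false  [S.mk == true]
13. n8.env = true  [A₀.env == false]
14. n9.mk = false  [terminal]
15. n10.depth = 6  [terminal]
16. n8.pre = false  [b.mk == true]
17. n7.pre = true  [A₀.env == false]
18. n6.lab = true  [A.pre or S.mk]
19. n6.depth = "pn"  ["pn"]
20. n6.lim = false  [false]
21. n3.ok = "vpp"  ["v" ++ B.lim]
22. n3.key = 7  [B.sig - 19]
23. n0.lab = false  [S.mk == false]
24. n0.depth = "px"  ["px"]
25. n0.lim = false  [B.key > 7]

false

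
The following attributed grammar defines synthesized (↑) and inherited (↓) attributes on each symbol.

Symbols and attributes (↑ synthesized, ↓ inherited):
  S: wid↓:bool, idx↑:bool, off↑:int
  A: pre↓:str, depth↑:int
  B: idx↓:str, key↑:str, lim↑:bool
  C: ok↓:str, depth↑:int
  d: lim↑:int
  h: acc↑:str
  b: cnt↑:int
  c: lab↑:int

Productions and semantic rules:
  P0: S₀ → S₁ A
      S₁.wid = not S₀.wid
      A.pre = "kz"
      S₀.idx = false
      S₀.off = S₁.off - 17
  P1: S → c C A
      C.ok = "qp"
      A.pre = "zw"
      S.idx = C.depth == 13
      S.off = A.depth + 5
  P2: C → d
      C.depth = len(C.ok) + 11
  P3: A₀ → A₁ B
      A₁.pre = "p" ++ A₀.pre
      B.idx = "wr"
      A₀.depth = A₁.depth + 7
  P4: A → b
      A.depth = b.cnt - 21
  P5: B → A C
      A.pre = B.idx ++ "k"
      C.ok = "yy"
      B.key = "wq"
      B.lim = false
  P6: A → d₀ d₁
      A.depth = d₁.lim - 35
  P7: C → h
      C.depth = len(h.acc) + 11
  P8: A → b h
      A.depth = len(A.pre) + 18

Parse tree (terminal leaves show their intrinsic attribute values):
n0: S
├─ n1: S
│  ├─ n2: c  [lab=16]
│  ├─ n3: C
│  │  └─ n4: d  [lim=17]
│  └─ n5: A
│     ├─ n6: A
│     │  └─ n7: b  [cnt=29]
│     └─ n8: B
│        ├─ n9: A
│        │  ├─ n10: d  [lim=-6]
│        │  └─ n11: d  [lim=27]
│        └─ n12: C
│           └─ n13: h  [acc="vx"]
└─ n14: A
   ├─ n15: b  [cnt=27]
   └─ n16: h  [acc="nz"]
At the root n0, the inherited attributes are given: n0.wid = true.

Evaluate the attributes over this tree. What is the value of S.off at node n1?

20

1. n0.wid = true  [given at root]
2. n1.wid = false  [not S₀.wid]
3. n2.lab = 16  [terminal]
4. n3.ok = "qp"  ["qp"]
5. n4.lim = 17  [terminal]
6. n3.depth = 13  [len(C.ok) + 11]
7. n5.pre = "zw"  ["zw"]
8. n6.pre = "pzw"  ["p" ++ A₀.pre]
9. n7.cnt = 29  [terminal]
10. n6.depth = 8  [b.cnt - 21]
11. n8.idx = "wr"  ["wr"]
12. n9.pre = "wrk"  [B.idx ++ "k"]
13. n10.lim = -6  [terminal]
14. n11.lim = 27  [terminal]
15. n9.depth = -8  [d₁.lim - 35]
16. n12.ok = "yy"  ["yy"]
17. n13.acc = "vx"  [terminal]
18. n12.depth = 13  [len(h.acc) + 11]
19. n8.key = "wq"  ["wq"]
20. n8.lim = false  [false]
21. n5.depth = 15  [A₁.depth + 7]
22. n1.idx = true  [C.depth == 13]
23. n1.off = 20  [A.depth + 5]
24. n14.pre = "kz"  ["kz"]
25. n15.cnt = 27  [terminal]
26. n16.acc = "nz"  [terminal]
27. n14.depth = 20  [len(A.pre) + 18]
28. n0.idx = false  [false]
29. n0.off = 3  [S₁.off - 17]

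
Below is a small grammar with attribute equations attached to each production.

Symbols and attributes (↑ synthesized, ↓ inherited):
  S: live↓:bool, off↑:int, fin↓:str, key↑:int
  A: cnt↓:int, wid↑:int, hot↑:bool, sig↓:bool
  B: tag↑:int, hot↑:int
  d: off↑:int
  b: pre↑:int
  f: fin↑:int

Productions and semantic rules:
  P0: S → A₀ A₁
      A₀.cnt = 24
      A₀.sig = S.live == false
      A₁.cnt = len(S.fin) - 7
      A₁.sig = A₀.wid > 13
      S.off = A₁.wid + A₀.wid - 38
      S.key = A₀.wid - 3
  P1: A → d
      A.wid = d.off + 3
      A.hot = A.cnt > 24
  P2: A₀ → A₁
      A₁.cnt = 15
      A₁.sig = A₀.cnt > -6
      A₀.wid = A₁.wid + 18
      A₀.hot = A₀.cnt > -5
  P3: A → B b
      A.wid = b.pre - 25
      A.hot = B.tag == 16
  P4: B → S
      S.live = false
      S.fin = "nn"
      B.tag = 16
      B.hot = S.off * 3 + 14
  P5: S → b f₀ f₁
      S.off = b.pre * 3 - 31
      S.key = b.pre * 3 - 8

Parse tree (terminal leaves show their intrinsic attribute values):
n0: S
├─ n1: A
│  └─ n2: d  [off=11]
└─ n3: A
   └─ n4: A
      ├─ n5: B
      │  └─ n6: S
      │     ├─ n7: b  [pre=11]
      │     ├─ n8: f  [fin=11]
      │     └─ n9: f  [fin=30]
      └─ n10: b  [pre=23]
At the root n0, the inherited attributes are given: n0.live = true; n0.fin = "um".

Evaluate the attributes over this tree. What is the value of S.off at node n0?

1. n0.live = true  [given at root]
2. n0.fin = "um"  [given at root]
3. n1.cnt = 24  [24]
4. n1.sig = false  [S.live == false]
5. n2.off = 11  [terminal]
6. n1.wid = 14  [d.off + 3]
7. n1.hot = false  [A.cnt > 24]
8. n3.cnt = -5  [len(S.fin) - 7]
9. n3.sig = true  [A₀.wid > 13]
10. n4.cnt = 15  [15]
11. n4.sig = true  [A₀.cnt > -6]
12. n6.live = false  [false]
13. n6.fin = "nn"  ["nn"]
14. n7.pre = 11  [terminal]
15. n8.fin = 11  [terminal]
16. n9.fin = 30  [terminal]
17. n6.off = 2  [b.pre * 3 - 31]
18. n6.key = 25  [b.pre * 3 - 8]
19. n5.tag = 16  [16]
20. n5.hot = 20  [S.off * 3 + 14]
21. n10.pre = 23  [terminal]
22. n4.wid = -2  [b.pre - 25]
23. n4.hot = true  [B.tag == 16]
24. n3.wid = 16  [A₁.wid + 18]
25. n3.hot = false  [A₀.cnt > -5]
26. n0.off = -8  [A₁.wid + A₀.wid - 38]
27. n0.key = 11  [A₀.wid - 3]

-8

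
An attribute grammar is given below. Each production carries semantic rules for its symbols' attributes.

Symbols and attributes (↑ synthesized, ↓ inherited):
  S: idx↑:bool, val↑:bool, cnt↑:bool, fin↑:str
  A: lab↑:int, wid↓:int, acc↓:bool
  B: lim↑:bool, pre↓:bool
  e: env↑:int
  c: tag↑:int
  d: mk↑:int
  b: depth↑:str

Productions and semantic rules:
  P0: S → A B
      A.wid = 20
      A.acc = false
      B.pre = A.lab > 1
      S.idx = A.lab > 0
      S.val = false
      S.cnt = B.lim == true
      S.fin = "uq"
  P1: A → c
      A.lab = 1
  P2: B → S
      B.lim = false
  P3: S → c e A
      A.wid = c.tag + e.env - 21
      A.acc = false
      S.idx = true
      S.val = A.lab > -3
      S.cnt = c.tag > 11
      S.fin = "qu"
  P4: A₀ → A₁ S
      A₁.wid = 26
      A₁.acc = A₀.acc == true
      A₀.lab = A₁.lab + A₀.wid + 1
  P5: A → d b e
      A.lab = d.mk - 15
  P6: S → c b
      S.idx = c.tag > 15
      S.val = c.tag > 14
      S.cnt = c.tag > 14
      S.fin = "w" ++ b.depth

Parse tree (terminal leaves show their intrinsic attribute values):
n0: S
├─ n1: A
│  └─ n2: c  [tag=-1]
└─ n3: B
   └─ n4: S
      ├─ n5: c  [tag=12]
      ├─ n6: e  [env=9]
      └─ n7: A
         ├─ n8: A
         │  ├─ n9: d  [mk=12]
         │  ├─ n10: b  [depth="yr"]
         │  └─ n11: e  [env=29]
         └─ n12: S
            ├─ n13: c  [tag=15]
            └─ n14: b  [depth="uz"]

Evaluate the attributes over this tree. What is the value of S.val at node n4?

true

1. n1.wid = 20  [20]
2. n1.acc = false  [false]
3. n2.tag = -1  [terminal]
4. n1.lab = 1  [1]
5. n3.pre = false  [A.lab > 1]
6. n5.tag = 12  [terminal]
7. n6.env = 9  [terminal]
8. n7.wid = 0  [c.tag + e.env - 21]
9. n7.acc = false  [false]
10. n8.wid = 26  [26]
11. n8.acc = false  [A₀.acc == true]
12. n9.mk = 12  [terminal]
13. n10.depth = "yr"  [terminal]
14. n11.env = 29  [terminal]
15. n8.lab = -3  [d.mk - 15]
16. n13.tag = 15  [terminal]
17. n14.depth = "uz"  [terminal]
18. n12.idx = false  [c.tag > 15]
19. n12.val = true  [c.tag > 14]
20. n12.cnt = true  [c.tag > 14]
21. n12.fin = "wuz"  ["w" ++ b.depth]
22. n7.lab = -2  [A₁.lab + A₀.wid + 1]
23. n4.idx = true  [true]
24. n4.val = true  [A.lab > -3]
25. n4.cnt = true  [c.tag > 11]
26. n4.fin = "qu"  ["qu"]
27. n3.lim = false  [false]
28. n0.idx = true  [A.lab > 0]
29. n0.val = false  [false]
30. n0.cnt = false  [B.lim == true]
31. n0.fin = "uq"  ["uq"]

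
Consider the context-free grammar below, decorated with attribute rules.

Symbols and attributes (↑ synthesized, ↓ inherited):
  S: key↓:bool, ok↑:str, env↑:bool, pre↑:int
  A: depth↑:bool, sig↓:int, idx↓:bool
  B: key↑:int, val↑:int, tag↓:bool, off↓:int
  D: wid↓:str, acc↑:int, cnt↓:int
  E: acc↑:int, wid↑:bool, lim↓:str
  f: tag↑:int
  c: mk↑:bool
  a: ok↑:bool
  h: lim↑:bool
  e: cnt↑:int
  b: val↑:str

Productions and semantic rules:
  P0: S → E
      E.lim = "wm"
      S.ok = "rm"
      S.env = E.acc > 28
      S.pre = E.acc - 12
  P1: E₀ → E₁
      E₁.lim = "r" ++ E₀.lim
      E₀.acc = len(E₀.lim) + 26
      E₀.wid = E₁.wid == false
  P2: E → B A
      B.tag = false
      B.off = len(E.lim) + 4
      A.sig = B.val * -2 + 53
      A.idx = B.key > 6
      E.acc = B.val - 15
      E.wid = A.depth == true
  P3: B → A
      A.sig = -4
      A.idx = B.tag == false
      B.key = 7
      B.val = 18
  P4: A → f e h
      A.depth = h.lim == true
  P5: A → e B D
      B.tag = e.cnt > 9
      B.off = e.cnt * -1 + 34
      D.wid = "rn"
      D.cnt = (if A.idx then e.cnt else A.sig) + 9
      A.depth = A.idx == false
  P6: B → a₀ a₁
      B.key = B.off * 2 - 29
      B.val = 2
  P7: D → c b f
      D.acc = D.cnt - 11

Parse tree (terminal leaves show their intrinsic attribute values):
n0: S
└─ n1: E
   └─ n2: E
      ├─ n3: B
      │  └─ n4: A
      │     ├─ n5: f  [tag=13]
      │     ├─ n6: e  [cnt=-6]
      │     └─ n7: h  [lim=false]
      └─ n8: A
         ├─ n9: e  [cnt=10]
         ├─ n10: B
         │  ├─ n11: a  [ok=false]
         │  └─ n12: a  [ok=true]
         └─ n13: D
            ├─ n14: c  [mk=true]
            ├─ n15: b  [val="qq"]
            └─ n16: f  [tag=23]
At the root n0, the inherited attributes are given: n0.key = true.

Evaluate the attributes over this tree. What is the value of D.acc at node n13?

8

1. n0.key = true  [given at root]
2. n1.lim = "wm"  ["wm"]
3. n2.lim = "rwm"  ["r" ++ E₀.lim]
4. n3.tag = false  [false]
5. n3.off = 7  [len(E.lim) + 4]
6. n4.sig = -4  [-4]
7. n4.idx = true  [B.tag == false]
8. n5.tag = 13  [terminal]
9. n6.cnt = -6  [terminal]
10. n7.lim = false  [terminal]
11. n4.depth = false  [h.lim == true]
12. n3.key = 7  [7]
13. n3.val = 18  [18]
14. n8.sig = 17  [B.val * -2 + 53]
15. n8.idx = true  [B.key > 6]
16. n9.cnt = 10  [terminal]
17. n10.tag = true  [e.cnt > 9]
18. n10.off = 24  [e.cnt * -1 + 34]
19. n11.ok = false  [terminal]
20. n12.ok = true  [terminal]
21. n10.key = 19  [B.off * 2 - 29]
22. n10.val = 2  [2]
23. n13.wid = "rn"  ["rn"]
24. n13.cnt = 19  [(if A.idx then e.cnt else A.sig) + 9]
25. n14.mk = true  [terminal]
26. n15.val = "qq"  [terminal]
27. n16.tag = 23  [terminal]
28. n13.acc = 8  [D.cnt - 11]
29. n8.depth = false  [A.idx == false]
30. n2.acc = 3  [B.val - 15]
31. n2.wid = false  [A.depth == true]
32. n1.acc = 28  [len(E₀.lim) + 26]
33. n1.wid = true  [E₁.wid == false]
34. n0.ok = "rm"  ["rm"]
35. n0.env = false  [E.acc > 28]
36. n0.pre = 16  [E.acc - 12]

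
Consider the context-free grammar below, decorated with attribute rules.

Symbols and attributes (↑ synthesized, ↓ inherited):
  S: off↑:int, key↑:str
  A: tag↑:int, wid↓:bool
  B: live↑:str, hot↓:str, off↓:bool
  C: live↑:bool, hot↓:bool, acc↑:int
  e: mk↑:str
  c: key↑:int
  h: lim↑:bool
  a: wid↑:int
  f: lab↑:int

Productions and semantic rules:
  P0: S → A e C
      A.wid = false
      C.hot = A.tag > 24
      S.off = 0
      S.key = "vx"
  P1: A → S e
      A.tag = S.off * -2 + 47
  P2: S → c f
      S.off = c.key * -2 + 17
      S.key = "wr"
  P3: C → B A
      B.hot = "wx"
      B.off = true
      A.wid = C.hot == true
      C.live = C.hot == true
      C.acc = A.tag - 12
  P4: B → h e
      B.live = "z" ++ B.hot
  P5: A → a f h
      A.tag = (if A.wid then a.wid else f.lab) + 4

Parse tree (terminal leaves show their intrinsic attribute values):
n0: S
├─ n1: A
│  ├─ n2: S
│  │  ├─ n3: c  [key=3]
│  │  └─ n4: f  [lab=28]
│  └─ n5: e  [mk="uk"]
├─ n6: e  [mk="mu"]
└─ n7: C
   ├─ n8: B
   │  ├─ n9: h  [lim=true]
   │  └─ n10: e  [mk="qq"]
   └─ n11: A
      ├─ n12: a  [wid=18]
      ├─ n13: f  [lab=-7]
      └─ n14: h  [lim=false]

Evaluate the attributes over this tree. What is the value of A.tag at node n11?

1. n1.wid = false  [false]
2. n3.key = 3  [terminal]
3. n4.lab = 28  [terminal]
4. n2.off = 11  [c.key * -2 + 17]
5. n2.key = "wr"  ["wr"]
6. n5.mk = "uk"  [terminal]
7. n1.tag = 25  [S.off * -2 + 47]
8. n6.mk = "mu"  [terminal]
9. n7.hot = true  [A.tag > 24]
10. n8.hot = "wx"  ["wx"]
11. n8.off = true  [true]
12. n9.lim = true  [terminal]
13. n10.mk = "qq"  [terminal]
14. n8.live = "zwx"  ["z" ++ B.hot]
15. n11.wid = true  [C.hot == true]
16. n12.wid = 18  [terminal]
17. n13.lab = -7  [terminal]
18. n14.lim = false  [terminal]
19. n11.tag = 22  [(if A.wid then a.wid else f.lab) + 4]
20. n7.live = true  [C.hot == true]
21. n7.acc = 10  [A.tag - 12]
22. n0.off = 0  [0]
23. n0.key = "vx"  ["vx"]

22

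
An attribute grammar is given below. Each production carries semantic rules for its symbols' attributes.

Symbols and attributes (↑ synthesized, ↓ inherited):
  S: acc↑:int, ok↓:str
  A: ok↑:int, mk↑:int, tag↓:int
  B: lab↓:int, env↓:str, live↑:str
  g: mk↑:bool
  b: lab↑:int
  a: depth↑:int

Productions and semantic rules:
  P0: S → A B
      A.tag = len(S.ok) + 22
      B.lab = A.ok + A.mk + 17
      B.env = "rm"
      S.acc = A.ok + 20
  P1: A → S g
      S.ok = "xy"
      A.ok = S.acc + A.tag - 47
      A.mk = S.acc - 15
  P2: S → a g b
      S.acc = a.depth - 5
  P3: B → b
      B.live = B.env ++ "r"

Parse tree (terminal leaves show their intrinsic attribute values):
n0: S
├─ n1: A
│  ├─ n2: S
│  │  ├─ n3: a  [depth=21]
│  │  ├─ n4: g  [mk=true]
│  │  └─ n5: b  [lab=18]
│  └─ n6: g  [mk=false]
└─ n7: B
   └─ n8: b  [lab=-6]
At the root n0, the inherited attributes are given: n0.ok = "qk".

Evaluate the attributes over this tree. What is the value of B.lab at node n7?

11

1. n0.ok = "qk"  [given at root]
2. n1.tag = 24  [len(S.ok) + 22]
3. n2.ok = "xy"  ["xy"]
4. n3.depth = 21  [terminal]
5. n4.mk = true  [terminal]
6. n5.lab = 18  [terminal]
7. n2.acc = 16  [a.depth - 5]
8. n6.mk = false  [terminal]
9. n1.ok = -7  [S.acc + A.tag - 47]
10. n1.mk = 1  [S.acc - 15]
11. n7.lab = 11  [A.ok + A.mk + 17]
12. n7.env = "rm"  ["rm"]
13. n8.lab = -6  [terminal]
14. n7.live = "rmr"  [B.env ++ "r"]
15. n0.acc = 13  [A.ok + 20]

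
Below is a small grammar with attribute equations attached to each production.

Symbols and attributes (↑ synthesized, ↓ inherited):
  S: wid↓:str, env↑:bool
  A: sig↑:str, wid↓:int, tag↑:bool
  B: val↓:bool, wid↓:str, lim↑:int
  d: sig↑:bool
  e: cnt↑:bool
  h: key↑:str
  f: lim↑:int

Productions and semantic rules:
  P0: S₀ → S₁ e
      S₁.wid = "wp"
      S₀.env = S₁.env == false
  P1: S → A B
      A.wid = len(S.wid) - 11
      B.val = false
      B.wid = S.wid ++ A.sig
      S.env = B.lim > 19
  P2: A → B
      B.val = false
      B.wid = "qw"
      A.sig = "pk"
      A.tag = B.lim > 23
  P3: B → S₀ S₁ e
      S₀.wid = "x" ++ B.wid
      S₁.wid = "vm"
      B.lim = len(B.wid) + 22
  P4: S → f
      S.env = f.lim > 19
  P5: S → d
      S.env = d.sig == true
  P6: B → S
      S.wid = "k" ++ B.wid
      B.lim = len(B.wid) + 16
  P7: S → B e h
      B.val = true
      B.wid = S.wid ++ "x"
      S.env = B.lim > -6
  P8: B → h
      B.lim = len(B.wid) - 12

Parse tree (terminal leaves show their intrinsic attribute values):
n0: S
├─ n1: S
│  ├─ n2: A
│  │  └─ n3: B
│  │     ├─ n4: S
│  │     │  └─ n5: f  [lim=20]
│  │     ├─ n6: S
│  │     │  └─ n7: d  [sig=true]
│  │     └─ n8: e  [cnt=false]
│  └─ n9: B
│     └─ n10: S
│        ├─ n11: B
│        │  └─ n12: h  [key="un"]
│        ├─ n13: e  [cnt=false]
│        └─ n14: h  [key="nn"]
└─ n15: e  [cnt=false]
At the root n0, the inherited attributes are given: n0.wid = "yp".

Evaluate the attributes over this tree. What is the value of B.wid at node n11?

"kwppkx"

1. n0.wid = "yp"  [given at root]
2. n1.wid = "wp"  ["wp"]
3. n2.wid = -9  [len(S.wid) - 11]
4. n3.val = false  [false]
5. n3.wid = "qw"  ["qw"]
6. n4.wid = "xqw"  ["x" ++ B.wid]
7. n5.lim = 20  [terminal]
8. n4.env = true  [f.lim > 19]
9. n6.wid = "vm"  ["vm"]
10. n7.sig = true  [terminal]
11. n6.env = true  [d.sig == true]
12. n8.cnt = false  [terminal]
13. n3.lim = 24  [len(B.wid) + 22]
14. n2.sig = "pk"  ["pk"]
15. n2.tag = true  [B.lim > 23]
16. n9.val = false  [false]
17. n9.wid = "wppk"  [S.wid ++ A.sig]
18. n10.wid = "kwppk"  ["k" ++ B.wid]
19. n11.val = true  [true]
20. n11.wid = "kwppkx"  [S.wid ++ "x"]
21. n12.key = "un"  [terminal]
22. n11.lim = -6  [len(B.wid) - 12]
23. n13.cnt = false  [terminal]
24. n14.key = "nn"  [terminal]
25. n10.env = false  [B.lim > -6]
26. n9.lim = 20  [len(B.wid) + 16]
27. n1.env = true  [B.lim > 19]
28. n15.cnt = false  [terminal]
29. n0.env = false  [S₁.env == false]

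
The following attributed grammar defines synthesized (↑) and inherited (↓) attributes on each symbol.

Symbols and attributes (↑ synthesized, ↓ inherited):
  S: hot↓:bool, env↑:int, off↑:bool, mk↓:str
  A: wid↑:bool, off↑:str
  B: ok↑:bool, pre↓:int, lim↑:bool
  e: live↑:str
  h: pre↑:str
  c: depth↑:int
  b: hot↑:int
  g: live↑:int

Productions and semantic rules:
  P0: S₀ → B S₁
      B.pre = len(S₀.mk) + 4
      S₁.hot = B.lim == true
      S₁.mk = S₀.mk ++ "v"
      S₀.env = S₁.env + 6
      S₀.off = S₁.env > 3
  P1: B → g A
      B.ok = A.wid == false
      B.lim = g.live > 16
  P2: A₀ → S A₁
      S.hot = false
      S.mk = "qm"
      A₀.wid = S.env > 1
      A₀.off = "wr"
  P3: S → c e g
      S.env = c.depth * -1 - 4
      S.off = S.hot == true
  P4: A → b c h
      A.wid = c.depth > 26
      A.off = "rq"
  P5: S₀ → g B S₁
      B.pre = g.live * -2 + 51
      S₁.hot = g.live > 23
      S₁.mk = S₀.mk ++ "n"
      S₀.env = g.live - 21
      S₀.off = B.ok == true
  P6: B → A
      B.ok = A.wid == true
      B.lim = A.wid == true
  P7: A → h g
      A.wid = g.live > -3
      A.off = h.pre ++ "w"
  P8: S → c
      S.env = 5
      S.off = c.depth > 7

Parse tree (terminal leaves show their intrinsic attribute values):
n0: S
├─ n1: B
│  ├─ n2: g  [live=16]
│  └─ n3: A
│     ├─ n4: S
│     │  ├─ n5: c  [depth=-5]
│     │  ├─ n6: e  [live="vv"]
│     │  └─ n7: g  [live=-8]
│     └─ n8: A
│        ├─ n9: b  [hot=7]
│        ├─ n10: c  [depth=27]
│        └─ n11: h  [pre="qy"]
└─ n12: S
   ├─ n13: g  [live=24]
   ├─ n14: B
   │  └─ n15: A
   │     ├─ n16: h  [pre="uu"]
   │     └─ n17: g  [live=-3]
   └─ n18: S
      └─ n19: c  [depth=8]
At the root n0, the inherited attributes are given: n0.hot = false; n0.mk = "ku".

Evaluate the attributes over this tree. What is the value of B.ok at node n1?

true

1. n0.hot = false  [given at root]
2. n0.mk = "ku"  [given at root]
3. n1.pre = 6  [len(S₀.mk) + 4]
4. n2.live = 16  [terminal]
5. n4.hot = false  [false]
6. n4.mk = "qm"  ["qm"]
7. n5.depth = -5  [terminal]
8. n6.live = "vv"  [terminal]
9. n7.live = -8  [terminal]
10. n4.env = 1  [c.depth * -1 - 4]
11. n4.off = false  [S.hot == true]
12. n9.hot = 7  [terminal]
13. n10.depth = 27  [terminal]
14. n11.pre = "qy"  [terminal]
15. n8.wid = true  [c.depth > 26]
16. n8.off = "rq"  ["rq"]
17. n3.wid = false  [S.env > 1]
18. n3.off = "wr"  ["wr"]
19. n1.ok = true  [A.wid == false]
20. n1.lim = false  [g.live > 16]
21. n12.hot = false  [B.lim == true]
22. n12.mk = "kuv"  [S₀.mk ++ "v"]
23. n13.live = 24  [terminal]
24. n14.pre = 3  [g.live * -2 + 51]
25. n16.pre = "uu"  [terminal]
26. n17.live = -3  [terminal]
27. n15.wid = false  [g.live > -3]
28. n15.off = "uuw"  [h.pre ++ "w"]
29. n14.ok = false  [A.wid == true]
30. n14.lim = false  [A.wid == true]
31. n18.hot = true  [g.live > 23]
32. n18.mk = "kuvn"  [S₀.mk ++ "n"]
33. n19.depth = 8  [terminal]
34. n18.env = 5  [5]
35. n18.off = true  [c.depth > 7]
36. n12.env = 3  [g.live - 21]
37. n12.off = false  [B.ok == true]
38. n0.env = 9  [S₁.env + 6]
39. n0.off = false  [S₁.env > 3]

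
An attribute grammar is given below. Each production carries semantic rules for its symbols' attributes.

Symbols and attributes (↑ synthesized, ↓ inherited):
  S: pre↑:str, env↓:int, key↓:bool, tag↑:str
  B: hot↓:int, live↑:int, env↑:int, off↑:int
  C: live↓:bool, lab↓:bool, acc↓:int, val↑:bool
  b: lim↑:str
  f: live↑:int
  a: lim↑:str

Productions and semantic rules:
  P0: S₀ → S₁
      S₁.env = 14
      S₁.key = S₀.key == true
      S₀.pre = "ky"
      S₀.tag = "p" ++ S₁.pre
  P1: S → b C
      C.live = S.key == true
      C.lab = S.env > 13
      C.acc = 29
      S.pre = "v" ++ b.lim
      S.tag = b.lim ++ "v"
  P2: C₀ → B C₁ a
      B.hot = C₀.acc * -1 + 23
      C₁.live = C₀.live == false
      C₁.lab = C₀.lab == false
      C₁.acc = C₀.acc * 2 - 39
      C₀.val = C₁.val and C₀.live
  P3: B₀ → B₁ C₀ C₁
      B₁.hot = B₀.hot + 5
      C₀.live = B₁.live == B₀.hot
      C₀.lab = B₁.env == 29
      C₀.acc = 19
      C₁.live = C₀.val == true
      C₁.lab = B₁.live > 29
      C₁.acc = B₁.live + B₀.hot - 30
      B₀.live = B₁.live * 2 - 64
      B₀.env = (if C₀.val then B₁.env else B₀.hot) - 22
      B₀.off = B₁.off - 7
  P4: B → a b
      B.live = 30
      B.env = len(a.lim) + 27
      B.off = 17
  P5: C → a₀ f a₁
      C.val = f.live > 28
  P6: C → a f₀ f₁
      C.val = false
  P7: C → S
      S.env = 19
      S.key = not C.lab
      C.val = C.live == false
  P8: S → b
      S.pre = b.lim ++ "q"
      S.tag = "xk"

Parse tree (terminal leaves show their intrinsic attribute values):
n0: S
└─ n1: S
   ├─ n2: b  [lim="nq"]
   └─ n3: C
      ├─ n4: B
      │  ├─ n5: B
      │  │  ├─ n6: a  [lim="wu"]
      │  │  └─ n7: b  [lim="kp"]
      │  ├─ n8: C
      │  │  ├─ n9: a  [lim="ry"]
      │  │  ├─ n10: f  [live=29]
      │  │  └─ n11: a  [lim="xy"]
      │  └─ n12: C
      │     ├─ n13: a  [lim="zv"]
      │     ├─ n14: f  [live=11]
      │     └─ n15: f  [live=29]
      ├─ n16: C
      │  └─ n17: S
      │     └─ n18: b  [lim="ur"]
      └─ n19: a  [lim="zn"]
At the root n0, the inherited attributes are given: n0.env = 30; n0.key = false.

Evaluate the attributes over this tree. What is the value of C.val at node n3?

false

1. n0.env = 30  [given at root]
2. n0.key = false  [given at root]
3. n1.env = 14  [14]
4. n1.key = false  [S₀.key == true]
5. n2.lim = "nq"  [terminal]
6. n3.live = false  [S.key == true]
7. n3.lab = true  [S.env > 13]
8. n3.acc = 29  [29]
9. n4.hot = -6  [C₀.acc * -1 + 23]
10. n5.hot = -1  [B₀.hot + 5]
11. n6.lim = "wu"  [terminal]
12. n7.lim = "kp"  [terminal]
13. n5.live = 30  [30]
14. n5.env = 29  [len(a.lim) + 27]
15. n5.off = 17  [17]
16. n8.live = false  [B₁.live == B₀.hot]
17. n8.lab = true  [B₁.env == 29]
18. n8.acc = 19  [19]
19. n9.lim = "ry"  [terminal]
20. n10.live = 29  [terminal]
21. n11.lim = "xy"  [terminal]
22. n8.val = true  [f.live > 28]
23. n12.live = true  [C₀.val == true]
24. n12.lab = true  [B₁.live > 29]
25. n12.acc = -6  [B₁.live + B₀.hot - 30]
26. n13.lim = "zv"  [terminal]
27. n14.live = 11  [terminal]
28. n15.live = 29  [terminal]
29. n12.val = false  [false]
30. n4.live = -4  [B₁.live * 2 - 64]
31. n4.env = 7  [(if C₀.val then B₁.env else B₀.hot) - 22]
32. n4.off = 10  [B₁.off - 7]
33. n16.live = true  [C₀.live == false]
34. n16.lab = false  [C₀.lab == false]
35. n16.acc = 19  [C₀.acc * 2 - 39]
36. n17.env = 19  [19]
37. n17.key = true  [not C.lab]
38. n18.lim = "ur"  [terminal]
39. n17.pre = "urq"  [b.lim ++ "q"]
40. n17.tag = "xk"  ["xk"]
41. n16.val = false  [C.live == false]
42. n19.lim = "zn"  [terminal]
43. n3.val = false  [C₁.val and C₀.live]
44. n1.pre = "vnq"  ["v" ++ b.lim]
45. n1.tag = "nqv"  [b.lim ++ "v"]
46. n0.pre = "ky"  ["ky"]
47. n0.tag = "pvnq"  ["p" ++ S₁.pre]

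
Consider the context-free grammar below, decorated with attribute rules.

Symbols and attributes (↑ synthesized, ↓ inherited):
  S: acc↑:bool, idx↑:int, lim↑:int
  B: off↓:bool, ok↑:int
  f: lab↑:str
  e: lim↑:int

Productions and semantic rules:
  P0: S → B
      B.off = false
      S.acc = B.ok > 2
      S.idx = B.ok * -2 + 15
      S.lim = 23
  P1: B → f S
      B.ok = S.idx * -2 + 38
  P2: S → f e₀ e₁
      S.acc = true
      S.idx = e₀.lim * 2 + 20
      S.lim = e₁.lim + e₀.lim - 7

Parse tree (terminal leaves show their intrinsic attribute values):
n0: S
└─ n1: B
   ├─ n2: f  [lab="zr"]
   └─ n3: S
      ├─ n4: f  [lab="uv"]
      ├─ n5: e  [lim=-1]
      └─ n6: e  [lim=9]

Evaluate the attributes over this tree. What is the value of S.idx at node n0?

11

1. n1.off = false  [false]
2. n2.lab = "zr"  [terminal]
3. n4.lab = "uv"  [terminal]
4. n5.lim = -1  [terminal]
5. n6.lim = 9  [terminal]
6. n3.acc = true  [true]
7. n3.idx = 18  [e₀.lim * 2 + 20]
8. n3.lim = 1  [e₁.lim + e₀.lim - 7]
9. n1.ok = 2  [S.idx * -2 + 38]
10. n0.acc = false  [B.ok > 2]
11. n0.idx = 11  [B.ok * -2 + 15]
12. n0.lim = 23  [23]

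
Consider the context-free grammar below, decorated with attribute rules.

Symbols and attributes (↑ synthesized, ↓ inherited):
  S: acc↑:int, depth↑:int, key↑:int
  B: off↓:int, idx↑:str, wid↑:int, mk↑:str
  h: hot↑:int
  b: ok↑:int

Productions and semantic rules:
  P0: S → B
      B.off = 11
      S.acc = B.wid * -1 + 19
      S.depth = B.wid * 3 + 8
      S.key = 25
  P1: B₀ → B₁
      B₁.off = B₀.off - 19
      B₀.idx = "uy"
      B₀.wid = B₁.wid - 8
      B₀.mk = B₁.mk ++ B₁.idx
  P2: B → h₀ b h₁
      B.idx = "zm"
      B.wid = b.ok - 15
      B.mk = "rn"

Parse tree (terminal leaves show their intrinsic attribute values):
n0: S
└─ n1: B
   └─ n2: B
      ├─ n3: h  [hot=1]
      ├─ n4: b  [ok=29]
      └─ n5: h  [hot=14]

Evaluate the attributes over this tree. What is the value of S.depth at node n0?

1. n1.off = 11  [11]
2. n2.off = -8  [B₀.off - 19]
3. n3.hot = 1  [terminal]
4. n4.ok = 29  [terminal]
5. n5.hot = 14  [terminal]
6. n2.idx = "zm"  ["zm"]
7. n2.wid = 14  [b.ok - 15]
8. n2.mk = "rn"  ["rn"]
9. n1.idx = "uy"  ["uy"]
10. n1.wid = 6  [B₁.wid - 8]
11. n1.mk = "rnzm"  [B₁.mk ++ B₁.idx]
12. n0.acc = 13  [B.wid * -1 + 19]
13. n0.depth = 26  [B.wid * 3 + 8]
14. n0.key = 25  [25]

26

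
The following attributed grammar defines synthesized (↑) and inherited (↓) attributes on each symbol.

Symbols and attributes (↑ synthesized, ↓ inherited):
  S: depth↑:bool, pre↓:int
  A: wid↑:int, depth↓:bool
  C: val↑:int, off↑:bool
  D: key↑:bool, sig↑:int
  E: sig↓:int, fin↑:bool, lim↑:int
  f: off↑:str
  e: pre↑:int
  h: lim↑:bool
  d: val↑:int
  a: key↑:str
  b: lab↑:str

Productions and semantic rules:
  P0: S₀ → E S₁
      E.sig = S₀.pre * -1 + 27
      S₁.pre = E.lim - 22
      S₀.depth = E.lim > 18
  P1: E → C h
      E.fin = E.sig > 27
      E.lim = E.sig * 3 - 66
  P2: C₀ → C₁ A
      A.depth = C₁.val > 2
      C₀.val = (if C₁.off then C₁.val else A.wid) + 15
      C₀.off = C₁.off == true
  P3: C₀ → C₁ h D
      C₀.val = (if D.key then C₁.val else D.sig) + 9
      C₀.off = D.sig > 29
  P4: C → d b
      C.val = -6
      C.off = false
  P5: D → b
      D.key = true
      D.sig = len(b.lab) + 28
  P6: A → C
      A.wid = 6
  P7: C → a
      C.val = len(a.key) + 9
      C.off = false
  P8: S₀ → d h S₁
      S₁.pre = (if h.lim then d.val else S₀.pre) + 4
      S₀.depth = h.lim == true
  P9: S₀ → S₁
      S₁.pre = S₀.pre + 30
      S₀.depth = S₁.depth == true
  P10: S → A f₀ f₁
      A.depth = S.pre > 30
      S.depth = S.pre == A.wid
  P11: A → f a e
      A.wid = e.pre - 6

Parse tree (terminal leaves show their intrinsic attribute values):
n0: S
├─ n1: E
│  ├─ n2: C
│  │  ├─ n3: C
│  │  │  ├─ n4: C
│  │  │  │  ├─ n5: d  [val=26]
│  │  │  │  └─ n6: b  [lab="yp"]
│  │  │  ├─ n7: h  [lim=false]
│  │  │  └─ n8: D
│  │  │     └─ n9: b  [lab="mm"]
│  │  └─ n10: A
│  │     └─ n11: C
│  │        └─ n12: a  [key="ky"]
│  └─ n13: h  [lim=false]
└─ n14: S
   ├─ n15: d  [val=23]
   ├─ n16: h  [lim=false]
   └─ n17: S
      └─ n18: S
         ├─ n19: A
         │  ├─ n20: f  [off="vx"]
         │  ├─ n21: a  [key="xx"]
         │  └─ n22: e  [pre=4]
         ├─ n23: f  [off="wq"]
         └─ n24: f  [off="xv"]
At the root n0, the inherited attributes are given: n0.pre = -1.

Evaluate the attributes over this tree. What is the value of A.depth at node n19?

false

1. n0.pre = -1  [given at root]
2. n1.sig = 28  [S₀.pre * -1 + 27]
3. n5.val = 26  [terminal]
4. n6.lab = "yp"  [terminal]
5. n4.val = -6  [-6]
6. n4.off = false  [false]
7. n7.lim = false  [terminal]
8. n9.lab = "mm"  [terminal]
9. n8.key = true  [true]
10. n8.sig = 30  [len(b.lab) + 28]
11. n3.val = 3  [(if D.key then C₁.val else D.sig) + 9]
12. n3.off = true  [D.sig > 29]
13. n10.depth = true  [C₁.val > 2]
14. n12.key = "ky"  [terminal]
15. n11.val = 11  [len(a.key) + 9]
16. n11.off = false  [false]
17. n10.wid = 6  [6]
18. n2.val = 18  [(if C₁.off then C₁.val else A.wid) + 15]
19. n2.off = true  [C₁.off == true]
20. n13.lim = false  [terminal]
21. n1.fin = true  [E.sig > 27]
22. n1.lim = 18  [E.sig * 3 - 66]
23. n14.pre = -4  [E.lim - 22]
24. n15.val = 23  [terminal]
25. n16.lim = false  [terminal]
26. n17.pre = 0  [(if h.lim then d.val else S₀.pre) + 4]
27. n18.pre = 30  [S₀.pre + 30]
28. n19.depth = false  [S.pre > 30]
29. n20.off = "vx"  [terminal]
30. n21.key = "xx"  [terminal]
31. n22.pre = 4  [terminal]
32. n19.wid = -2  [e.pre - 6]
33. n23.off = "wq"  [terminal]
34. n24.off = "xv"  [terminal]
35. n18.depth = false  [S.pre == A.wid]
36. n17.depth = false  [S₁.depth == true]
37. n14.depth = false  [h.lim == true]
38. n0.depth = false  [E.lim > 18]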